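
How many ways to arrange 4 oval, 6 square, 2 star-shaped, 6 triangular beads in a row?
18! / (4! × 6! × 2! × 6!) = 257297040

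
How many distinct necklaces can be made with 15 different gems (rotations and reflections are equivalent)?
(15-1)!/2 = 87178291200/2 = 43589145600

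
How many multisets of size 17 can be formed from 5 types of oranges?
C(17+5-1, 5-1) = C(21, 4) = 5985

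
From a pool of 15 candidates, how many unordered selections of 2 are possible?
C(15,2) = 15!/(2!×13!) = 105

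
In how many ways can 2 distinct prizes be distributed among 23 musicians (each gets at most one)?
P(23,2) = 23!/(23-2)! = 506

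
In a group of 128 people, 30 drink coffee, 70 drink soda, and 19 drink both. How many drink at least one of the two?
|A∪B| = |A| + |B| - |A∩B| = 30 + 70 - 19 = 81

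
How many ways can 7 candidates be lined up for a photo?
7! = 5040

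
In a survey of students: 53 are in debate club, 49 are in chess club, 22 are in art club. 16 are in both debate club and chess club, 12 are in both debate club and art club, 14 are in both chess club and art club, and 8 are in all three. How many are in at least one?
|A∪B∪C| = 53+49+22-16-12-14+8 = 90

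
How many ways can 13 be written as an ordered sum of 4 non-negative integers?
C(13+4-1, 4-1) = C(16, 3) = 560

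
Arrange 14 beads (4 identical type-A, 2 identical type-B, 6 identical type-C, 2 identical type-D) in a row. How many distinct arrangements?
14! / (4! × 2! × 6! × 2!) = 1261260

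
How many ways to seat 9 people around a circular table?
Circular: fix one position, arrange the rest. (9-1)! = 40320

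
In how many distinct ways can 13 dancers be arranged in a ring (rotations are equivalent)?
Circular: fix one position, arrange the rest. (13-1)! = 479001600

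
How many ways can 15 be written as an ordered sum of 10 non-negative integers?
C(15+10-1, 10-1) = C(24, 9) = 1307504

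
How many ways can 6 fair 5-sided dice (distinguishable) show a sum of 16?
Coefficient of x^16 in (x + x² + ... + x^5)^6. By inclusion-exclusion on dice exceeding 5: Σ_j (-1)^j C(6,j)·C(16-1-5j, 5) = C(6,0)·C(15,5) - C(6,1)·C(10,5) + C(6,2)·C(5,5) = 1·3003 - 6·252 + 15·1 = 1506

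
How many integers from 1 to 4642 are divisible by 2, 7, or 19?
⌊4642/2⌋+⌊4642/7⌋+⌊4642/19⌋ - ⌊4642/14⌋-⌊4642/38⌋-⌊4642/133⌋ + ⌊4642/266⌋ = 2321+663+244 - 331-122-34 + 17 = 2758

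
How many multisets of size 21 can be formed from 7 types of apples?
C(21+7-1, 7-1) = C(27, 6) = 296010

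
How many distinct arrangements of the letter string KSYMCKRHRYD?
11! / (2! × 2! × 1! × 1! × 2! × 1! × 1! × 1!) = 4989600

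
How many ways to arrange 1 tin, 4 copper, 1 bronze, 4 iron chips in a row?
10! / (1! × 4! × 1! × 4!) = 6300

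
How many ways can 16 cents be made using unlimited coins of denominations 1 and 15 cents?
Coefficient of x^16 in 1/(1-x^1) · 1/(1-x^15). Use j coins of 15 for j = 0..⌊16/15⌋ = 1, the rest in 1s: 1 + 1 = 2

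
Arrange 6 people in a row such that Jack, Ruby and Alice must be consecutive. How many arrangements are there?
Treat the 3 as one block: (6-3+1)! × 3! = 24 × 6 = 144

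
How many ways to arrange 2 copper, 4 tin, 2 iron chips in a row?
8! / (2! × 4! × 2!) = 420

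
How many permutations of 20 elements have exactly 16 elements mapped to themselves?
Choose the 16 fixed points C(20,16) = 4845, derange the rest: !4 = Σ_{j=0}^{4} (-1)^j·4!/j! = 24 - 24 + 12 - 4 + 1 = 9. Product = 4845 × 9 = 43605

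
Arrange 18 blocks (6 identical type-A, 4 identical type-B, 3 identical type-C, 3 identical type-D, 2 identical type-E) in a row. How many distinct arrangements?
18! / (6! × 4! × 3! × 3! × 2!) = 5145940800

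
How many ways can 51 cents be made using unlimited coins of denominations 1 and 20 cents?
Coefficient of x^51 in 1/(1-x^1) · 1/(1-x^20). Use j coins of 20 for j = 0..⌊51/20⌋ = 2, the rest in 1s: 2 + 1 = 3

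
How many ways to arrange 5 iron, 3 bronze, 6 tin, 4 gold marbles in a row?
18! / (5! × 3! × 6! × 4!) = 514594080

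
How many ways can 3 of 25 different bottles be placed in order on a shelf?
P(25,3) = 25!/(25-3)! = 13800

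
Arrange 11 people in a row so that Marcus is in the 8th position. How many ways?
Fix one position: (11-1)! = 3628800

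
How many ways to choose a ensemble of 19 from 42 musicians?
C(42,19) = 42!/(19!×23!) = 446775310800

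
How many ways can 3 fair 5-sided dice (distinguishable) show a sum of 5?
Coefficient of x^5 in (x + x² + ... + x^5)^3. By inclusion-exclusion on dice exceeding 5: Σ_j (-1)^j C(3,j)·C(5-1-5j, 2) = C(3,0)·C(4,2) = 1·6 = 6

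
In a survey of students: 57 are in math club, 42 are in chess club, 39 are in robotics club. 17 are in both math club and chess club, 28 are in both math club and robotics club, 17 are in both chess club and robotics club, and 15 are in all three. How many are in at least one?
|A∪B∪C| = 57+42+39-17-28-17+15 = 91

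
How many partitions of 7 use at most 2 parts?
By conjugation, equals partitions of 7 into parts ≤ 2. Let r_j(i) = number of partitions of i into parts ≤ j, for i = 0..7. r_1(i) = 1 for all i; r_j(i) = r_{j-1}(i) + r_j(i-j). Rows j = 2..2: ≤2: 1 1 2 2 3 3 4 4. r_2(7) = 4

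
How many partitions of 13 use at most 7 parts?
By conjugation, equals partitions of 13 into parts ≤ 7. Let r_j(i) = number of partitions of i into parts ≤ j, for i = 0..13. r_1(i) = 1 for all i; r_j(i) = r_{j-1}(i) + r_j(i-j). Rows j = 2..7: ≤2: 1 1 2 2 3 3 4 4 5 5 6 6 7 7; ≤3: 1 1 2 3 4 5 7 8 10 12 14 16 19 21; ≤4: 1 1 2 3 5 6 9 11 15 18 23 27 34 39; ≤5: 1 1 2 3 5 7 10 13 18 23 30 37 47 57; ≤6: 1 1 2 3 5 7 11 14 20 26 35 44 58 71; ≤7: 1 1 2 3 5 7 11 15 21 28 38 49 65 82. r_7(13) = 82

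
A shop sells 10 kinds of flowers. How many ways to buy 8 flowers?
C(8+10-1, 10-1) = C(17, 9) = 24310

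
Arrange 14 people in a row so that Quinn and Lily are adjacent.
Treat as block: (14-1)! × 2! = 6227020800 × 2 = 12454041600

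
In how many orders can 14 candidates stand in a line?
14! = 87178291200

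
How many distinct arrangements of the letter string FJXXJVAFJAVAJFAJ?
16! / (2! × 3! × 4! × 5! × 2!) = 302702400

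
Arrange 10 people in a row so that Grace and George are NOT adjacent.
Total - adjacent = 10! - (10-1)!×2 = 3628800 - 725760 = 2903040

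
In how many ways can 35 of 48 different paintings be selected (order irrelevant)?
C(48,35) = 48!/(35!×13!) = 192928249296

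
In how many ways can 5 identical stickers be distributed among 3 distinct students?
C(5+3-1, 3-1) = C(7, 2) = 21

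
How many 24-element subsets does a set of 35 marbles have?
C(35,24) = 35!/(24!×11!) = 417225900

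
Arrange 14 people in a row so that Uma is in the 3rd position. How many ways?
Fix one position: (14-1)! = 6227020800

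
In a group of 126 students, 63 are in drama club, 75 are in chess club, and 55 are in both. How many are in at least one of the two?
|A∪B| = |A| + |B| - |A∩B| = 63 + 75 - 55 = 83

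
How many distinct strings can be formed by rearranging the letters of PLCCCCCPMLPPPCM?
15! / (2! × 5! × 2! × 6!) = 3783780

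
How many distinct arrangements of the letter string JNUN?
4! / (1! × 1! × 2!) = 12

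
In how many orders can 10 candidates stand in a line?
10! = 3628800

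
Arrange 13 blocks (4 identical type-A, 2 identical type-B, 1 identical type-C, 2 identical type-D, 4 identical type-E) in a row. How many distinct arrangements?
13! / (4! × 2! × 1! × 2! × 4!) = 2702700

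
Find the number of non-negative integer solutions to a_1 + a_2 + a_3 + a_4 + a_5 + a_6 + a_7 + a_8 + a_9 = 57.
C(57+9-1, 9-1) = C(65, 8) = 5047381560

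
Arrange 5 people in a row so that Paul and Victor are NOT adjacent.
Total - adjacent = 5! - (5-1)!×2 = 120 - 48 = 72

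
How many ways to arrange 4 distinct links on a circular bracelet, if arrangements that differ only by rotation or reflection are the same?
(4-1)!/2 = 6/2 = 3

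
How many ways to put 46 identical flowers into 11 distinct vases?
C(46+11-1, 11-1) = C(56, 10) = 35607051480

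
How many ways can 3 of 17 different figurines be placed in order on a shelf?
P(17,3) = 17!/(17-3)! = 4080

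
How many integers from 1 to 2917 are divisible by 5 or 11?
⌊2917/5⌋ + ⌊2917/11⌋ - ⌊2917/55⌋ = 583 + 265 - 53 = 795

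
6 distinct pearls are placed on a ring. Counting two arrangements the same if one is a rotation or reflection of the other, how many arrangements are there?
(6-1)!/2 = 120/2 = 60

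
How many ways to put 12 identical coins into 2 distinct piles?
C(12+2-1, 2-1) = C(13, 1) = 13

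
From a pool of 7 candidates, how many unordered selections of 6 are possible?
C(7,6) = 7!/(6!×1!) = 7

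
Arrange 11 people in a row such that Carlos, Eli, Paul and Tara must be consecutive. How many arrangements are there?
Treat the 4 as one block: (11-4+1)! × 4! = 40320 × 24 = 967680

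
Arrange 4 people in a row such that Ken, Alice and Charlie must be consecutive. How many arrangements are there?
Treat the 3 as one block: (4-3+1)! × 3! = 2 × 6 = 12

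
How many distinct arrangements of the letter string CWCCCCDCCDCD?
12! / (1! × 3! × 8!) = 1980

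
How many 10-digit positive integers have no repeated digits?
First digit: 9 choices (nonzero). Then descending: 9 × 9 × 8 × 7 × 6 × 5 × 4 × 3 × 2 × 1 = 3265920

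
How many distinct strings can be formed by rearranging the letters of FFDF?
4! / (1! × 3!) = 4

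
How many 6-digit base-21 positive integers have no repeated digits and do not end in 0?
Last digit: 20 nonzero choices. First digit: 19 (nonzero, ≠last). Middle 4: P(19,4) = 93024. Total = 35349120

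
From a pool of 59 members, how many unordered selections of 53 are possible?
C(59,53) = 59!/(53!×6!) = 45057474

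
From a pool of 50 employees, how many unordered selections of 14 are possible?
C(50,14) = 50!/(14!×36!) = 937845656300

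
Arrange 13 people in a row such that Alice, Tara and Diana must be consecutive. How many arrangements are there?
Treat the 3 as one block: (13-3+1)! × 3! = 39916800 × 6 = 239500800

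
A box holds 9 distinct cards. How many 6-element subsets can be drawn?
C(9,6) = 9!/(6!×3!) = 84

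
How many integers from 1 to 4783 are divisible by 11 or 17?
⌊4783/11⌋ + ⌊4783/17⌋ - ⌊4783/187⌋ = 434 + 281 - 25 = 690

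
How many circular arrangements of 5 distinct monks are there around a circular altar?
Circular: fix one position, arrange the rest. (5-1)! = 24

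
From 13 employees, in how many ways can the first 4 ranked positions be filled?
P(13,4) = 13!/(13-4)! = 17160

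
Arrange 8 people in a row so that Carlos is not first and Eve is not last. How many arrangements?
By inclusion-exclusion: 8! - 2×(8-1)! + (8-2)! = 40320 - 10080 + 720 = 30960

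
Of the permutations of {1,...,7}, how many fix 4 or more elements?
Exactly j fixed points: C(7,j)·!(7-j); sum over j ≥ 4 (derangement numbers via !m = (m-1)·(!(m-1) + !(m-2)): !0..!3 = 1, 0, 1, 2). Σ_{j=4}^{7} C(7,j)·!(7-j) = C(7,4)·!3 + C(7,5)·!2 + C(7,6)·!1 + C(7,7)·!0 = 35·2 + 21·1 + 7·0 + 1·1 = 92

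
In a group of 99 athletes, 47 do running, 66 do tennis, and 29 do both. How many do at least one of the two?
|A∪B| = |A| + |B| - |A∩B| = 47 + 66 - 29 = 84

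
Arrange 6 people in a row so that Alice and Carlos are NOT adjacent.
Total - adjacent = 6! - (6-1)!×2 = 720 - 240 = 480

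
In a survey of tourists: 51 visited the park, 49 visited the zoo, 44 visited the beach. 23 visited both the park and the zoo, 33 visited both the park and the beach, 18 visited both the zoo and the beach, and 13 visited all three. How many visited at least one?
|A∪B∪C| = 51+49+44-23-33-18+13 = 83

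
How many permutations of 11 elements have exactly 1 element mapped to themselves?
Choose the 1 fixed point C(11,1) = 11, derange the rest: !10 = Σ_{j=0}^{10} (-1)^j·10!/j! = 3628800 - 3628800 + 1814400 - 604800 + 151200 - 30240 + 5040 - 720 + 90 - 10 + 1 = 1334961. Product = 11 × 1334961 = 14684571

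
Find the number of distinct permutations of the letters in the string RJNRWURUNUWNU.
13! / (1! × 3! × 2! × 4! × 3!) = 3603600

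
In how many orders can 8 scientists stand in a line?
8! = 40320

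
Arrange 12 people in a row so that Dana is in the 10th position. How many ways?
Fix one position: (12-1)! = 39916800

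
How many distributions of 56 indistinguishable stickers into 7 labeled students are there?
C(56+7-1, 7-1) = C(62, 6) = 61474519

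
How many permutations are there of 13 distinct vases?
13! = 6227020800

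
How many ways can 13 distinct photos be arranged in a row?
13! = 6227020800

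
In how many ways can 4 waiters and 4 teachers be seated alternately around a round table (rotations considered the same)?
Fix one of the waiters: (4-1)! ways for the remaining waiters, × 4! ways for the teachers = 6 × 24 = 144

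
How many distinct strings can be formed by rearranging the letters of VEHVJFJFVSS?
11! / (2! × 2! × 1! × 2! × 1! × 3!) = 831600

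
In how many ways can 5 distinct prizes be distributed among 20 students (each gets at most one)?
P(20,5) = 20!/(20-5)! = 1860480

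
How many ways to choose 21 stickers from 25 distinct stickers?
C(25,21) = 25!/(21!×4!) = 12650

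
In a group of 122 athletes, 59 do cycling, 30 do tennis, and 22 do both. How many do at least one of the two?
|A∪B| = |A| + |B| - |A∩B| = 59 + 30 - 22 = 67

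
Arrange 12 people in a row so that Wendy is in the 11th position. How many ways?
Fix one position: (12-1)! = 39916800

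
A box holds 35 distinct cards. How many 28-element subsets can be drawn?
C(35,28) = 35!/(28!×7!) = 6724520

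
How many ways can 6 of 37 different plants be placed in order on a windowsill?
P(37,6) = 37!/(37-6)! = 1673844480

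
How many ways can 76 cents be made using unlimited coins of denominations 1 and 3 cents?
Coefficient of x^76 in 1/(1-x^1) · 1/(1-x^3). Use j coins of 3 for j = 0..⌊76/3⌋ = 25, the rest in 1s: 25 + 1 = 26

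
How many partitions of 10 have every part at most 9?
Let r_j(i) = number of partitions of i into parts ≤ j, for i = 0..10. r_1(i) = 1 for all i; r_j(i) = r_{j-1}(i) + r_j(i-j). Rows j = 2..9: ≤2: 1 1 2 2 3 3 4 4 5 5 6; ≤3: 1 1 2 3 4 5 7 8 10 12 14; ≤4: 1 1 2 3 5 6 9 11 15 18 23; ≤5: 1 1 2 3 5 7 10 13 18 23 30; ≤6: 1 1 2 3 5 7 11 14 20 26 35; ≤7: 1 1 2 3 5 7 11 15 21 28 38; ≤8: 1 1 2 3 5 7 11 15 22 29 40; ≤9: 1 1 2 3 5 7 11 15 22 30 41. r_9(10) = 41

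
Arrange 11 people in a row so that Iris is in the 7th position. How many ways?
Fix one position: (11-1)! = 3628800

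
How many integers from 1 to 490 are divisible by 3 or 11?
⌊490/3⌋ + ⌊490/11⌋ - ⌊490/33⌋ = 163 + 44 - 14 = 193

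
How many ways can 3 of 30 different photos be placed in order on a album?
P(30,3) = 30!/(30-3)! = 24360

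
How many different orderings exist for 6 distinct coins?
6! = 720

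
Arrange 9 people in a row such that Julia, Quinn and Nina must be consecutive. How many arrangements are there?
Treat the 3 as one block: (9-3+1)! × 3! = 5040 × 6 = 30240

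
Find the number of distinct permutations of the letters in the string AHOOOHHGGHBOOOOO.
16! / (8! × 2! × 1! × 4! × 1!) = 10810800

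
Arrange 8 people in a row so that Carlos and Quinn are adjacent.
Treat as block: (8-1)! × 2! = 5040 × 2 = 10080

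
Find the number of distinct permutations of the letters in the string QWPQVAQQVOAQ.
12! / (2! × 1! × 1! × 1! × 5! × 2!) = 997920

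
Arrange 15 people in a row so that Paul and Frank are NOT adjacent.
Total - adjacent = 15! - (15-1)!×2 = 1307674368000 - 174356582400 = 1133317785600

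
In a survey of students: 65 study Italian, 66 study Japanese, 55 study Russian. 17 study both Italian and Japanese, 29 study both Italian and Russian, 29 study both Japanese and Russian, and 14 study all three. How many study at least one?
|A∪B∪C| = 65+66+55-17-29-29+14 = 125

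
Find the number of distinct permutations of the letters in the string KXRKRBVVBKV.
11! / (2! × 3! × 2! × 1! × 3!) = 277200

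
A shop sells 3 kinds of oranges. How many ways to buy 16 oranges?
C(16+3-1, 3-1) = C(18, 2) = 153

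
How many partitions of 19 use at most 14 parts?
By conjugation, equals partitions of 19 into parts ≤ 14. Let r_j(i) = number of partitions of i into parts ≤ j, for i = 0..19. r_1(i) = 1 for all i; r_j(i) = r_{j-1}(i) + r_j(i-j). Rows j = 2..14: ≤2: 1 1 2 2 3 3 4 4 5 5 6 6 7 7 8 8 9 9 10 10; ≤3: 1 1 2 3 4 5 7 8 10 12 14 16 19 21 24 27 30 33 37 40; ≤4: 1 1 2 3 5 6 9 11 15 18 23 27 34 39 47 54 64 72 84 94; ≤5: 1 1 2 3 5 7 10 13 18 23 30 37 47 57 70 84 101 119 141 164; ≤6: 1 1 2 3 5 7 11 14 20 26 35 44 58 71 90 110 136 163 199 235; ≤7: 1 1 2 3 5 7 11 15 21 28 38 49 65 82 105 131 164 201 248 300; ≤8: 1 1 2 3 5 7 11 15 22 29 40 52 70 89 116 146 186 230 288 352; ≤9: 1 1 2 3 5 7 11 15 22 30 41 54 73 94 123 157 201 252 318 393; ≤10: 1 1 2 3 5 7 11 15 22 30 42 55 75 97 128 164 212 267 340 423; ≤11: 1 1 2 3 5 7 11 15 22 30 42 56 76 99 131 169 219 278 355 445; ≤12: 1 1 2 3 5 7 11 15 22 30 42 56 77 100 133 172 224 285 366 460; ≤13: 1 1 2 3 5 7 11 15 22 30 42 56 77 101 134 174 227 290 373 471; ≤14: 1 1 2 3 5 7 11 15 22 30 42 56 77 101 135 175 229 293 378 478. r_14(19) = 478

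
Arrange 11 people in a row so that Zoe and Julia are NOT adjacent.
Total - adjacent = 11! - (11-1)!×2 = 39916800 - 7257600 = 32659200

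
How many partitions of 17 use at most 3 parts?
By conjugation, equals partitions of 17 into parts ≤ 3. Let r_j(i) = number of partitions of i into parts ≤ j, for i = 0..17. r_1(i) = 1 for all i; r_j(i) = r_{j-1}(i) + r_j(i-j). Rows j = 2..3: ≤2: 1 1 2 2 3 3 4 4 5 5 6 6 7 7 8 8 9 9; ≤3: 1 1 2 3 4 5 7 8 10 12 14 16 19 21 24 27 30 33. r_3(17) = 33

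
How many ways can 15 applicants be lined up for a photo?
15! = 1307674368000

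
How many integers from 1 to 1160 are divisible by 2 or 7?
⌊1160/2⌋ + ⌊1160/7⌋ - ⌊1160/14⌋ = 580 + 165 - 82 = 663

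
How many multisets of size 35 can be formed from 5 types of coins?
C(35+5-1, 5-1) = C(39, 4) = 82251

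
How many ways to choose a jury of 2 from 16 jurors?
C(16,2) = 16!/(2!×14!) = 120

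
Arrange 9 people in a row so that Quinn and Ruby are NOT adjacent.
Total - adjacent = 9! - (9-1)!×2 = 362880 - 80640 = 282240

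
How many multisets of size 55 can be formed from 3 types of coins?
C(55+3-1, 3-1) = C(57, 2) = 1596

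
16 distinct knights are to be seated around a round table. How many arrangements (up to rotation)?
Circular: fix one position, arrange the rest. (16-1)! = 1307674368000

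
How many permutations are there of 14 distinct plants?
14! = 87178291200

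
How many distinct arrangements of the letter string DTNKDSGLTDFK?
12! / (2! × 1! × 2! × 1! × 3! × 1! × 1! × 1!) = 19958400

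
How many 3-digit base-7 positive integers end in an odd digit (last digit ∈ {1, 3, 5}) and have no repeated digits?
Last∈{1,3,5}. Last=0: 0. Last nonzero: 3×5×P(5,1) = 75. Total = 75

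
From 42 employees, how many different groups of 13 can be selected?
C(42,13) = 42!/(13!×29!) = 25518731280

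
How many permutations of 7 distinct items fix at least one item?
Complement of the derangements. !7 = Σ_{j=0}^{7} (-1)^j·7!/j! = 5040 - 5040 + 2520 - 840 + 210 - 42 + 7 - 1 = 1854. 7! - !7 = 5040 - 1854 = 3186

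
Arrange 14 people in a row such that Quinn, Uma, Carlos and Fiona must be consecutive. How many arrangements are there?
Treat the 4 as one block: (14-4+1)! × 4! = 39916800 × 24 = 958003200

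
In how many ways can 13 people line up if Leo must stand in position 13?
Fix one position: (13-1)! = 479001600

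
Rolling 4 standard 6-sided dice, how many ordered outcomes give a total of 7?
Coefficient of x^7 in (x + x² + ... + x^6)^4. By inclusion-exclusion on dice exceeding 6: Σ_j (-1)^j C(4,j)·C(7-1-6j, 3) = C(4,0)·C(6,3) = 1·20 = 20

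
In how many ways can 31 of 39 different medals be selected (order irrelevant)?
C(39,31) = 39!/(31!×8!) = 61523748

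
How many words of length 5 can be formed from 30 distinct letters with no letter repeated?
P(30,5) = 30!/(30-5)! = 17100720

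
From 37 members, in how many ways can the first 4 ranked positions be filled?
P(37,4) = 37!/(37-4)! = 1585080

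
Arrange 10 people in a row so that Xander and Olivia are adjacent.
Treat as block: (10-1)! × 2! = 362880 × 2 = 725760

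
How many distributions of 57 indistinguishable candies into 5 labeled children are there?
C(57+5-1, 5-1) = C(61, 4) = 521855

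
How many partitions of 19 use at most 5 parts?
By conjugation, equals partitions of 19 into parts ≤ 5. Let r_j(i) = number of partitions of i into parts ≤ j, for i = 0..19. r_1(i) = 1 for all i; r_j(i) = r_{j-1}(i) + r_j(i-j). Rows j = 2..5: ≤2: 1 1 2 2 3 3 4 4 5 5 6 6 7 7 8 8 9 9 10 10; ≤3: 1 1 2 3 4 5 7 8 10 12 14 16 19 21 24 27 30 33 37 40; ≤4: 1 1 2 3 5 6 9 11 15 18 23 27 34 39 47 54 64 72 84 94; ≤5: 1 1 2 3 5 7 10 13 18 23 30 37 47 57 70 84 101 119 141 164. r_5(19) = 164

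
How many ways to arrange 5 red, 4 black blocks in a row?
9! / (5! × 4!) = 126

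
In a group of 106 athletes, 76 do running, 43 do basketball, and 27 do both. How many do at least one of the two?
|A∪B| = |A| + |B| - |A∩B| = 76 + 43 - 27 = 92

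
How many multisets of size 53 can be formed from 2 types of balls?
C(53+2-1, 2-1) = C(54, 1) = 54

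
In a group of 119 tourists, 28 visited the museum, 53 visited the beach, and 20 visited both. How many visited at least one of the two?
|A∪B| = |A| + |B| - |A∩B| = 28 + 53 - 20 = 61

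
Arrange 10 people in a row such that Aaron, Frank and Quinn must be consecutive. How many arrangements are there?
Treat the 3 as one block: (10-3+1)! × 3! = 40320 × 6 = 241920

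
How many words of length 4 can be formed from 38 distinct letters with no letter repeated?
P(38,4) = 38!/(38-4)! = 1771560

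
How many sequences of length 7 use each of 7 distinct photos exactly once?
7! = 5040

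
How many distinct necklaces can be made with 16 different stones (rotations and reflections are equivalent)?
(16-1)!/2 = 1307674368000/2 = 653837184000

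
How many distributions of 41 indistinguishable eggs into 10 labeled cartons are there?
C(41+10-1, 10-1) = C(50, 9) = 2505433700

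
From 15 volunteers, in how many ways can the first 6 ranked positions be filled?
P(15,6) = 15!/(15-6)! = 3603600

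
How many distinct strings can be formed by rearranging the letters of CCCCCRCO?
8! / (6! × 1! × 1!) = 56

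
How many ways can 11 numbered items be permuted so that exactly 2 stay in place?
Choose the 2 fixed points C(11,2) = 55, derange the rest: !9 = Σ_{j=0}^{9} (-1)^j·9!/j! = 362880 - 362880 + 181440 - 60480 + 15120 - 3024 + 504 - 72 + 9 - 1 = 133496. Product = 55 × 133496 = 7342280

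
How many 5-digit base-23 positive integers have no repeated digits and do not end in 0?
Last digit: 22 nonzero choices. First digit: 21 (nonzero, ≠last). Middle 3: P(21,3) = 7980. Total = 3686760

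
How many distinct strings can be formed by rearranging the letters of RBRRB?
5! / (3! × 2!) = 10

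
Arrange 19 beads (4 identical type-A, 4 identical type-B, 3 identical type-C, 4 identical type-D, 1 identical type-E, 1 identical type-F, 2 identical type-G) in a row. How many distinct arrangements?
19! / (4! × 4! × 3! × 4! × 1! × 1! × 2!) = 733296564000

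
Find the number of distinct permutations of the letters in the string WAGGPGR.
7! / (1! × 1! × 3! × 1! × 1!) = 840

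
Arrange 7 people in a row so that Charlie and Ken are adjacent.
Treat as block: (7-1)! × 2! = 720 × 2 = 1440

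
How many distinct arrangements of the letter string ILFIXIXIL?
9! / (2! × 4! × 1! × 2!) = 3780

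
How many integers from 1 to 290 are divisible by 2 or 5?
⌊290/2⌋ + ⌊290/5⌋ - ⌊290/10⌋ = 145 + 58 - 29 = 174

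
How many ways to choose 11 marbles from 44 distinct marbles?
C(44,11) = 44!/(11!×33!) = 7669339132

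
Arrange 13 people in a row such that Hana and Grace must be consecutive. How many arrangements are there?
Treat the 2 as one block: (13-2+1)! × 2! = 479001600 × 2 = 958003200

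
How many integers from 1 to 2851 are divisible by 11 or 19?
⌊2851/11⌋ + ⌊2851/19⌋ - ⌊2851/209⌋ = 259 + 150 - 13 = 396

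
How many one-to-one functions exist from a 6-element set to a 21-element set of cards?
P(21,6) = 21!/(21-6)! = 39070080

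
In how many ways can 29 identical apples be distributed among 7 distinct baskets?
C(29+7-1, 7-1) = C(35, 6) = 1623160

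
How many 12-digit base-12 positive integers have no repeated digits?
First digit: 11 choices (nonzero). Then descending: 11 × 11 × 10 × 9 × 8 × 7 × 6 × 5 × 4 × 3 × 2 × 1 = 439084800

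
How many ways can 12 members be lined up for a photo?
12! = 479001600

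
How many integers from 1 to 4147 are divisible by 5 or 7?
⌊4147/5⌋ + ⌊4147/7⌋ - ⌊4147/35⌋ = 829 + 592 - 118 = 1303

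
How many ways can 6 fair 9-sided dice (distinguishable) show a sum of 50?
Coefficient of x^50 in (x + x² + ... + x^9)^6. By inclusion-exclusion on dice exceeding 9: Σ_j (-1)^j C(6,j)·C(50-1-9j, 5) = C(6,0)·C(49,5) - C(6,1)·C(40,5) + C(6,2)·C(31,5) - C(6,3)·C(22,5) + C(6,4)·C(13,5) = 1·1906884 - 6·658008 + 15·169911 - 20·26334 + 15·1287 = 126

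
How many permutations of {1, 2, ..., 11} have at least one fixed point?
Complement of the derangements. !11 = Σ_{j=0}^{11} (-1)^j·11!/j! = 39916800 - 39916800 + 19958400 - 6652800 + 1663200 - 332640 + 55440 - 7920 + 990 - 110 + 11 - 1 = 14684570. 11! - !11 = 39916800 - 14684570 = 25232230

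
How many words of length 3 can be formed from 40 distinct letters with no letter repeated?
P(40,3) = 40!/(40-3)! = 59280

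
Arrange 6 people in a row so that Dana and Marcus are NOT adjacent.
Total - adjacent = 6! - (6-1)!×2 = 720 - 240 = 480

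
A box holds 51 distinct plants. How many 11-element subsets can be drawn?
C(51,11) = 51!/(11!×40!) = 47626016970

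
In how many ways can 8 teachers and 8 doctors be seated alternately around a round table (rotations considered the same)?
Fix one of the teachers: (8-1)! ways for the remaining teachers, × 8! ways for the doctors = 5040 × 40320 = 203212800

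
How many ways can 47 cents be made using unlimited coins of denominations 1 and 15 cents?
Coefficient of x^47 in 1/(1-x^1) · 1/(1-x^15). Use j coins of 15 for j = 0..⌊47/15⌋ = 3, the rest in 1s: 3 + 1 = 4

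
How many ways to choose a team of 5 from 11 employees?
C(11,5) = 11!/(5!×6!) = 462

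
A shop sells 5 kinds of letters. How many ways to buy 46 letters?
C(46+5-1, 5-1) = C(50, 4) = 230300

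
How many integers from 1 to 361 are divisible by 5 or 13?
⌊361/5⌋ + ⌊361/13⌋ - ⌊361/65⌋ = 72 + 27 - 5 = 94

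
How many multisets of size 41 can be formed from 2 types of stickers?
C(41+2-1, 2-1) = C(42, 1) = 42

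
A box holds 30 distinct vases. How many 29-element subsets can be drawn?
C(30,29) = 30!/(29!×1!) = 30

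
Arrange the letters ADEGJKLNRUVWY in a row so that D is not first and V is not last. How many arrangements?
By inclusion-exclusion: 13! - 2×(13-1)! + (13-2)! = 6227020800 - 958003200 + 39916800 = 5308934400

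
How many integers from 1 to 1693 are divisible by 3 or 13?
⌊1693/3⌋ + ⌊1693/13⌋ - ⌊1693/39⌋ = 564 + 130 - 43 = 651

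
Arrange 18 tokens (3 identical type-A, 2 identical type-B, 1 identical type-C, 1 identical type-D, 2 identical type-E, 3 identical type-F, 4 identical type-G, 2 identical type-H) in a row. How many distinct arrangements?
18! / (3! × 2! × 1! × 1! × 2! × 3! × 4! × 2!) = 926269344000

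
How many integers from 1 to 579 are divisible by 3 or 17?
⌊579/3⌋ + ⌊579/17⌋ - ⌊579/51⌋ = 193 + 34 - 11 = 216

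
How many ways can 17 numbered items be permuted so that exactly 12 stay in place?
Choose the 12 fixed points C(17,12) = 6188, derange the rest: !5 = Σ_{j=0}^{5} (-1)^j·5!/j! = 120 - 120 + 60 - 20 + 5 - 1 = 44. Product = 6188 × 44 = 272272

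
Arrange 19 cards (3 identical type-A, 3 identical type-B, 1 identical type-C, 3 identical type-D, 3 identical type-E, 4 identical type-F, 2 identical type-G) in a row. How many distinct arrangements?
19! / (3! × 3! × 1! × 3! × 3! × 4! × 2!) = 1955457504000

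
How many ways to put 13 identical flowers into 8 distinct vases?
C(13+8-1, 8-1) = C(20, 7) = 77520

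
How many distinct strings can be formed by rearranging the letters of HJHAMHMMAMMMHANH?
16! / (1! × 5! × 6! × 3! × 1!) = 40360320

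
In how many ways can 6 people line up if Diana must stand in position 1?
Fix one position: (6-1)! = 120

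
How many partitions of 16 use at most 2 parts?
By conjugation, equals partitions of 16 into parts ≤ 2. Let r_j(i) = number of partitions of i into parts ≤ j, for i = 0..16. r_1(i) = 1 for all i; r_j(i) = r_{j-1}(i) + r_j(i-j). Rows j = 2..2: ≤2: 1 1 2 2 3 3 4 4 5 5 6 6 7 7 8 8 9. r_2(16) = 9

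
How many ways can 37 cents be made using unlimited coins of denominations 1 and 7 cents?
Coefficient of x^37 in 1/(1-x^1) · 1/(1-x^7). Use j coins of 7 for j = 0..⌊37/7⌋ = 5, the rest in 1s: 5 + 1 = 6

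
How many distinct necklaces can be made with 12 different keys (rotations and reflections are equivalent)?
(12-1)!/2 = 39916800/2 = 19958400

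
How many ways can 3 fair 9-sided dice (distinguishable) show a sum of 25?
Coefficient of x^25 in (x + x² + ... + x^9)^3. By inclusion-exclusion on dice exceeding 9: Σ_j (-1)^j C(3,j)·C(25-1-9j, 2) = C(3,0)·C(24,2) - C(3,1)·C(15,2) + C(3,2)·C(6,2) = 1·276 - 3·105 + 3·15 = 6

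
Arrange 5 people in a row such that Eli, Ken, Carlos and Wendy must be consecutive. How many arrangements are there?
Treat the 4 as one block: (5-4+1)! × 4! = 2 × 24 = 48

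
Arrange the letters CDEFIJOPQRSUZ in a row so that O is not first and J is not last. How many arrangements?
By inclusion-exclusion: 13! - 2×(13-1)! + (13-2)! = 6227020800 - 958003200 + 39916800 = 5308934400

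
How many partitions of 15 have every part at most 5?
Let r_j(i) = number of partitions of i into parts ≤ j, for i = 0..15. r_1(i) = 1 for all i; r_j(i) = r_{j-1}(i) + r_j(i-j). Rows j = 2..5: ≤2: 1 1 2 2 3 3 4 4 5 5 6 6 7 7 8 8; ≤3: 1 1 2 3 4 5 7 8 10 12 14 16 19 21 24 27; ≤4: 1 1 2 3 5 6 9 11 15 18 23 27 34 39 47 54; ≤5: 1 1 2 3 5 7 10 13 18 23 30 37 47 57 70 84. r_5(15) = 84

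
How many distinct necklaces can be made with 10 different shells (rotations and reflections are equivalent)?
(10-1)!/2 = 362880/2 = 181440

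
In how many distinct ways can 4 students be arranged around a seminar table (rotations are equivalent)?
Circular: fix one position, arrange the rest. (4-1)! = 6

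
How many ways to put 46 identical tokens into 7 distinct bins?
C(46+7-1, 7-1) = C(52, 6) = 20358520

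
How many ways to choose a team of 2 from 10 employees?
C(10,2) = 10!/(2!×8!) = 45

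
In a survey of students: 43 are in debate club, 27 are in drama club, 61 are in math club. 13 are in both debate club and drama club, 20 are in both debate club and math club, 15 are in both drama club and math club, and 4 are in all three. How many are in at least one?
|A∪B∪C| = 43+27+61-13-20-15+4 = 87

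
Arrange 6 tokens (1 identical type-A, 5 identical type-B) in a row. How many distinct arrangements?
6! / (1! × 5!) = 6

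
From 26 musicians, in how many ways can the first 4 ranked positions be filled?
P(26,4) = 26!/(26-4)! = 358800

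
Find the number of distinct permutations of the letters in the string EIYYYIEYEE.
10! / (2! × 4! × 4!) = 3150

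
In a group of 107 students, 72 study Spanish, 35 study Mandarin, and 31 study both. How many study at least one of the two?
|A∪B| = |A| + |B| - |A∩B| = 72 + 35 - 31 = 76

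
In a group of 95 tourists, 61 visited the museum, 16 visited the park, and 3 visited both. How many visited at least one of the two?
|A∪B| = |A| + |B| - |A∩B| = 61 + 16 - 3 = 74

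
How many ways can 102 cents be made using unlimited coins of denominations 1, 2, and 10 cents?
Coefficient of x^102 in 1/(1-x^1) · 1/(1-x^2) · 1/(1-x^10). Case on j = number of 10-cent coins (j = 0..10); remainder r = 102 - 10j is made from {1,2} in ⌊r/2⌋+1 ways. r = 102, 92, 82, 72, 62, 52, 42, 32, 22, 12, 2 → 52 + 47 + 42 + 37 + 32 + 27 + 22 + 17 + 12 + 7 + 2 = 297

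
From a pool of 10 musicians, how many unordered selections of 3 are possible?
C(10,3) = 10!/(3!×7!) = 120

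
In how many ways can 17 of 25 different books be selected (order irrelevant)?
C(25,17) = 25!/(17!×8!) = 1081575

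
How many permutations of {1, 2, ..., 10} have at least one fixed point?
Complement of the derangements. !10 = Σ_{j=0}^{10} (-1)^j·10!/j! = 3628800 - 3628800 + 1814400 - 604800 + 151200 - 30240 + 5040 - 720 + 90 - 10 + 1 = 1334961. 10! - !10 = 3628800 - 1334961 = 2293839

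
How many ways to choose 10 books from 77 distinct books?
C(77,10) = 77!/(10!×67!) = 1096993404430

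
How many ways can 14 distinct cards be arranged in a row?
14! = 87178291200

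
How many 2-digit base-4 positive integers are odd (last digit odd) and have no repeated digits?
Last∈{1,3}. Last=0: 0. Last nonzero: 2×2×P(2,0) = 4. Total = 4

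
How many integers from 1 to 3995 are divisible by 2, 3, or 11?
⌊3995/2⌋+⌊3995/3⌋+⌊3995/11⌋ - ⌊3995/6⌋-⌊3995/22⌋-⌊3995/33⌋ + ⌊3995/66⌋ = 1997+1331+363 - 665-181-121 + 60 = 2784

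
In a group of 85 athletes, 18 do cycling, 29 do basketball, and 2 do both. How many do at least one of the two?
|A∪B| = |A| + |B| - |A∩B| = 18 + 29 - 2 = 45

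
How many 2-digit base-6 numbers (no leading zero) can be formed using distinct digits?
First digit: 5 choices (nonzero). Then descending: 5 × 5 = 25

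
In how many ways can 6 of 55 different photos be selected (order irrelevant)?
C(55,6) = 55!/(6!×49!) = 28989675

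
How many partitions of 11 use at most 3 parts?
By conjugation, equals partitions of 11 into parts ≤ 3. Let r_j(i) = number of partitions of i into parts ≤ j, for i = 0..11. r_1(i) = 1 for all i; r_j(i) = r_{j-1}(i) + r_j(i-j). Rows j = 2..3: ≤2: 1 1 2 2 3 3 4 4 5 5 6 6; ≤3: 1 1 2 3 4 5 7 8 10 12 14 16. r_3(11) = 16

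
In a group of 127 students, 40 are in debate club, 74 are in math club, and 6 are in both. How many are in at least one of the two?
|A∪B| = |A| + |B| - |A∩B| = 40 + 74 - 6 = 108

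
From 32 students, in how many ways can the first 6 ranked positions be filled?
P(32,6) = 32!/(32-6)! = 652458240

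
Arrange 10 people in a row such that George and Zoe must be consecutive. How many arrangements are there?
Treat the 2 as one block: (10-2+1)! × 2! = 362880 × 2 = 725760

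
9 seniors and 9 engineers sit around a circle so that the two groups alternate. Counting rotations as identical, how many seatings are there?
Fix one of the seniors: (9-1)! ways for the remaining seniors, × 9! ways for the engineers = 40320 × 362880 = 14631321600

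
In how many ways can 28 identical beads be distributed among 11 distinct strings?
C(28+11-1, 11-1) = C(38, 10) = 472733756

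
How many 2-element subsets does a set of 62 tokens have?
C(62,2) = 62!/(2!×60!) = 1891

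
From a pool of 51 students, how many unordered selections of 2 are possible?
C(51,2) = 51!/(2!×49!) = 1275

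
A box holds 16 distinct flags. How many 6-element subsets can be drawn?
C(16,6) = 16!/(6!×10!) = 8008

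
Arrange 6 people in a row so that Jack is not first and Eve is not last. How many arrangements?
By inclusion-exclusion: 6! - 2×(6-1)! + (6-2)! = 720 - 240 + 24 = 504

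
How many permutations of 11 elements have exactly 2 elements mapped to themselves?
Choose the 2 fixed points C(11,2) = 55, derange the rest: !9 = Σ_{j=0}^{9} (-1)^j·9!/j! = 362880 - 362880 + 181440 - 60480 + 15120 - 3024 + 504 - 72 + 9 - 1 = 133496. Product = 55 × 133496 = 7342280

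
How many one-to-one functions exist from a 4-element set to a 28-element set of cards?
P(28,4) = 28!/(28-4)! = 491400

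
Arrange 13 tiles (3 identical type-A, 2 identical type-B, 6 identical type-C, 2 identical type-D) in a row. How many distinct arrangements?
13! / (3! × 2! × 6! × 2!) = 360360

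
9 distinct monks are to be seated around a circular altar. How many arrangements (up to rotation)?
Circular: fix one position, arrange the rest. (9-1)! = 40320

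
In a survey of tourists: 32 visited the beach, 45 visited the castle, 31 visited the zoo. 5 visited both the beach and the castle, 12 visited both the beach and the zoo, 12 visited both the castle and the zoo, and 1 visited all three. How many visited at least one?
|A∪B∪C| = 32+45+31-5-12-12+1 = 80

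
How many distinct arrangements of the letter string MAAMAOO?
7! / (2! × 3! × 2!) = 210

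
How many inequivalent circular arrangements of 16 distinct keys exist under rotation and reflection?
(16-1)!/2 = 1307674368000/2 = 653837184000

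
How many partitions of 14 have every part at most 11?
Let r_j(i) = number of partitions of i into parts ≤ j, for i = 0..14. r_1(i) = 1 for all i; r_j(i) = r_{j-1}(i) + r_j(i-j). Rows j = 2..11: ≤2: 1 1 2 2 3 3 4 4 5 5 6 6 7 7 8; ≤3: 1 1 2 3 4 5 7 8 10 12 14 16 19 21 24; ≤4: 1 1 2 3 5 6 9 11 15 18 23 27 34 39 47; ≤5: 1 1 2 3 5 7 10 13 18 23 30 37 47 57 70; ≤6: 1 1 2 3 5 7 11 14 20 26 35 44 58 71 90; ≤7: 1 1 2 3 5 7 11 15 21 28 38 49 65 82 105; ≤8: 1 1 2 3 5 7 11 15 22 29 40 52 70 89 116; ≤9: 1 1 2 3 5 7 11 15 22 30 41 54 73 94 123; ≤10: 1 1 2 3 5 7 11 15 22 30 42 55 75 97 128; ≤11: 1 1 2 3 5 7 11 15 22 30 42 56 76 99 131. r_11(14) = 131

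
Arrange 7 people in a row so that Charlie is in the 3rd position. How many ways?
Fix one position: (7-1)! = 720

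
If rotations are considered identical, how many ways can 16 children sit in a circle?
Circular: fix one position, arrange the rest. (16-1)! = 1307674368000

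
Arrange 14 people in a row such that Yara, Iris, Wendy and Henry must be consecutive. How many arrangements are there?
Treat the 4 as one block: (14-4+1)! × 4! = 39916800 × 24 = 958003200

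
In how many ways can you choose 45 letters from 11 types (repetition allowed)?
C(45+11-1, 11-1) = C(55, 10) = 29248649430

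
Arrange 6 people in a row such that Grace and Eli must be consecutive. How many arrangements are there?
Treat the 2 as one block: (6-2+1)! × 2! = 120 × 2 = 240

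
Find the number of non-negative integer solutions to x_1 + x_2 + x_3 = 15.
C(15+3-1, 3-1) = C(17, 2) = 136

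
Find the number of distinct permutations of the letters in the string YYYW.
4! / (1! × 3!) = 4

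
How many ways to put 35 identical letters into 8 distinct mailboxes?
C(35+8-1, 8-1) = C(42, 7) = 26978328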